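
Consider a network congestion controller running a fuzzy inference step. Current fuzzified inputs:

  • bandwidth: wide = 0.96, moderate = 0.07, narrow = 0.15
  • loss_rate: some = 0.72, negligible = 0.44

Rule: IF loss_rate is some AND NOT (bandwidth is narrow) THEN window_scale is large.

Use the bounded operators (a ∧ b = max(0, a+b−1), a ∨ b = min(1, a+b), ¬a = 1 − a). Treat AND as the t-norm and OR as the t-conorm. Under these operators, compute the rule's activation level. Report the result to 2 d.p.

firing strength: some=0.72, ¬narrow=1−0.15=0.85; AND[max(0, a+b−1)] → w = 0.57

0.57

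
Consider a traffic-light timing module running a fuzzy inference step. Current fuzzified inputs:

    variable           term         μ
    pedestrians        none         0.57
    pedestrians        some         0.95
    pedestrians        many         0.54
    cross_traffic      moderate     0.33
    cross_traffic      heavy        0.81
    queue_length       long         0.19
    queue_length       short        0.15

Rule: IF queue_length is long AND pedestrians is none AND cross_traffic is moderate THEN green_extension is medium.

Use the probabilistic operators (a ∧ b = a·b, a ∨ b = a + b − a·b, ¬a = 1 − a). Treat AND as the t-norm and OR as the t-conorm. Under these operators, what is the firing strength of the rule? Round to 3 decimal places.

0.036

firing strength: long=0.19, none=0.57, moderate=0.33; AND[a·b] → w = 0.0357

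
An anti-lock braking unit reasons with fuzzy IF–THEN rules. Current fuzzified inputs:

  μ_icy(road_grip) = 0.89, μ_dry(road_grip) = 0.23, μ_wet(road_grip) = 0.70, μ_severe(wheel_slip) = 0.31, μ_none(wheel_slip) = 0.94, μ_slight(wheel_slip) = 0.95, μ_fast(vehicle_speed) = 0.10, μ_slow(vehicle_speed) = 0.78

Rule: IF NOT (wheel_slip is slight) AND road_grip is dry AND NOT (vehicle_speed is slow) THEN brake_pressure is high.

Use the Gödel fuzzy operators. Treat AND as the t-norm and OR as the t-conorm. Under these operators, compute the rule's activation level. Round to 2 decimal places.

firing strength: ¬slight=1−0.95=0.05, dry=0.23, ¬slow=1−0.78=0.22; AND[min(a, b)] → w = 0.05

0.05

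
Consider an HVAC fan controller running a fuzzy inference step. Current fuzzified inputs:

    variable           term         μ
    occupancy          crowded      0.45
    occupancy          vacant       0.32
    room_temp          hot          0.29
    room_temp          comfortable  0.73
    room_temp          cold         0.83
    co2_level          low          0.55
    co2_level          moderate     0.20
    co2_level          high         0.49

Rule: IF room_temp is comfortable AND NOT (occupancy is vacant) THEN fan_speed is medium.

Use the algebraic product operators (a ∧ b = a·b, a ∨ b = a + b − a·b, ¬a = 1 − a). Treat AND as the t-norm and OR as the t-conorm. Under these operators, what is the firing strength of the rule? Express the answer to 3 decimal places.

0.496

firing strength: comfortable=0.73, ¬vacant=1−0.32=0.68; AND[a·b] → w = 0.4964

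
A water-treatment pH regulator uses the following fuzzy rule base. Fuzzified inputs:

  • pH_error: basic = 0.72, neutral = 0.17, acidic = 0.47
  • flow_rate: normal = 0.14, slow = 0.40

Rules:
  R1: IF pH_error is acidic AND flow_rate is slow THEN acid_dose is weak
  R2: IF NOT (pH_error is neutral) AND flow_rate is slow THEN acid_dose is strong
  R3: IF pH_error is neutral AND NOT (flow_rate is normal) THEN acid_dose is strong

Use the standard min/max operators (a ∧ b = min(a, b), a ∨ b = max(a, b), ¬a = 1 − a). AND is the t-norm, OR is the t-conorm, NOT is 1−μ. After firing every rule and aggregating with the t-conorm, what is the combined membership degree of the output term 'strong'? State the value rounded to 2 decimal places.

R1: acidic=0.47, slow=0.40; AND[min(a, b)] → w = 0.40
R2: ¬neutral=1−0.17=0.83, slow=0.40; AND[min(a, b)] → w = 0.40
R3: neutral=0.17, ¬normal=1−0.14=0.86; AND[min(a, b)] → w = 0.17
Rules with consequent 'strong': {R2, R3} → strengths 0.40, 0.17
Aggregate via t-conorm [max(a, b)]: 0.40

0.40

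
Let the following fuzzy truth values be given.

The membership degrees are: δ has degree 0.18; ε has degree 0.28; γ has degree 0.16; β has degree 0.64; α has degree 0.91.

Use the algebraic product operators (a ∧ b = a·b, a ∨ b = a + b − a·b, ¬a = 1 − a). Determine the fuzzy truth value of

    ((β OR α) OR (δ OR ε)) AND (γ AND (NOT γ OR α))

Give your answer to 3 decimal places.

0.155

β OR α = a + b − a·b on (0.6400, 0.9100) = 0.9676
δ OR ε = a + b − a·b on (0.1800, 0.2800) = 0.4096
(β OR α) OR (δ OR ε) = a + b − a·b on (0.9676, 0.4096) = 0.9809
NOT γ = 1 − 0.1600 = 0.8400
NOT γ OR α = a + b − a·b on (0.8400, 0.9100) = 0.9856
γ AND (NOT γ OR α) = a·b on (0.1600, 0.9856) = 0.1577
((β OR α) OR (δ OR ε)) AND (γ AND (NOT γ OR α)) = a·b on (0.9809, 0.1577) = 0.1547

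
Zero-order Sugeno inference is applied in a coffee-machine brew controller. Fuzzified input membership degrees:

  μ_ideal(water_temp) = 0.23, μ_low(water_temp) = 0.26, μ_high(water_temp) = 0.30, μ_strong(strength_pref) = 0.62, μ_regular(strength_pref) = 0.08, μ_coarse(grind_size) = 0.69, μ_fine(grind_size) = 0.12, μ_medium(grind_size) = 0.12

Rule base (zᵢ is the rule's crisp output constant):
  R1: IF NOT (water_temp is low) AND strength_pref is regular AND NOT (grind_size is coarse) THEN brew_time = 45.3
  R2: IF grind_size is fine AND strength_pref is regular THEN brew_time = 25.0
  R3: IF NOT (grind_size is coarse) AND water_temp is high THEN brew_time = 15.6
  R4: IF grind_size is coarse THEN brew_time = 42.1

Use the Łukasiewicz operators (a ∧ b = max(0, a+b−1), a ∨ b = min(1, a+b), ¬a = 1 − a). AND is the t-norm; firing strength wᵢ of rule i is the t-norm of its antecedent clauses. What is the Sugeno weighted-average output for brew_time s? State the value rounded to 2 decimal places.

42.10

R1 (z=45.3): ¬low=1−0.26=0.74, regular=0.08, ¬coarse=1−0.69=0.31; AND[max(0, a+b−1)] → w = 0.00
R2 (z=25.0): fine=0.12, regular=0.08; AND[max(0, a+b−1)] → w = 0.00
R3 (z=15.6): ¬coarse=1−0.69=0.31, high=0.30; AND[max(0, a+b−1)] → w = 0.00
R4 (z=42.1): coarse=0.69 → w = 0.69
Weighted average = (0.00·45.3 + 0.00·25.0 + 0.00·15.6 + 0.69·42.1) / (0.00 + 0.00 + 0.00 + 0.69)
  = 29.0490 / 0.6900 = 42.10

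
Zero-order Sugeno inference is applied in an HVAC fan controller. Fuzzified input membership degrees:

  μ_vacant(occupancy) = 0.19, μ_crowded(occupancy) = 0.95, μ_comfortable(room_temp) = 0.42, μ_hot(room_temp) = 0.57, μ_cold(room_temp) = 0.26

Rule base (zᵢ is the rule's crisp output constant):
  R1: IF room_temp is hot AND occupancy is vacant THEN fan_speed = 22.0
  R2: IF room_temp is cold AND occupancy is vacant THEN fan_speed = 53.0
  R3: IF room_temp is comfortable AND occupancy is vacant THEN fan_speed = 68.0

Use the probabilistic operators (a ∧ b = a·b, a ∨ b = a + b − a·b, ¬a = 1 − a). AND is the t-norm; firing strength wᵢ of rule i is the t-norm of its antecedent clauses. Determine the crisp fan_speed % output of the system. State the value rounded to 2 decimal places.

43.90

R1 (z=22.0): hot=0.57, vacant=0.19; AND[a·b] → w = 0.1083
R2 (z=53.0): cold=0.26, vacant=0.19; AND[a·b] → w = 0.0494
R3 (z=68.0): comfortable=0.42, vacant=0.19; AND[a·b] → w = 0.0798
Weighted average = (0.1083·22.0 + 0.0494·53.0 + 0.0798·68.0) / (0.1083 + 0.0494 + 0.0798)
  = 10.4272 / 0.2375 = 43.90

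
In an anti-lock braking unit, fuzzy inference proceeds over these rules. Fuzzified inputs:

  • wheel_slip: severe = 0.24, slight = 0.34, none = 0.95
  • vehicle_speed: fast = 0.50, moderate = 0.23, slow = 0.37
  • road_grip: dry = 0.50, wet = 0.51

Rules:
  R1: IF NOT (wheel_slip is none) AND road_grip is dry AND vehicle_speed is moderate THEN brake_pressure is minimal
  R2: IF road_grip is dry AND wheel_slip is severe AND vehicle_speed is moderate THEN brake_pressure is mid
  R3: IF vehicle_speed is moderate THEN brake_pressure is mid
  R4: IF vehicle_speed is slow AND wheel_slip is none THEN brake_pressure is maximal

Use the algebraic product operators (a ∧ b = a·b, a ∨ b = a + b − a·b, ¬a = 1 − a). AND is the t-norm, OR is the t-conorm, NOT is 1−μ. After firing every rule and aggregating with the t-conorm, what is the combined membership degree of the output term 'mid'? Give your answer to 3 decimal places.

R1: ¬none=1−0.95=0.05, dry=0.50, moderate=0.23; AND[a·b] → w = 0.0058
R2: dry=0.50, severe=0.24, moderate=0.23; AND[a·b] → w = 0.0276
R3: moderate=0.23 → w = 0.2300
R4: slow=0.37, none=0.95; AND[a·b] → w = 0.3515
Rules with consequent 'mid': {R2, R3} → strengths 0.0276, 0.2300
Aggregate via t-conorm [a + b − a·b]: 0.2513

0.251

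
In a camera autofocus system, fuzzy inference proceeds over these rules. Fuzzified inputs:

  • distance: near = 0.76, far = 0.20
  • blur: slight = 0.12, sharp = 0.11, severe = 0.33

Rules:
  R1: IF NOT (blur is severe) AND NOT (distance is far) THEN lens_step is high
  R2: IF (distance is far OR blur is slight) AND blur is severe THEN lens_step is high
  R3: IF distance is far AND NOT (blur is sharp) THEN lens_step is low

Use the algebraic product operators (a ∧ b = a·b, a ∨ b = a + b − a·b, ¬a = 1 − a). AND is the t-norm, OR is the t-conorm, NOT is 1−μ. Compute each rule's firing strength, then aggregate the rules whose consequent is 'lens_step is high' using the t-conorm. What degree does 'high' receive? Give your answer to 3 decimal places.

0.581

R1: ¬severe=1−0.33=0.67, ¬far=1−0.20=0.80; AND[a·b] → w = 0.5360
R2: (far=0.20 OR slight=0.12) = 0.2960; AND[a·b] with severe=0.33 → w = 0.0977
R3: far=0.20, ¬sharp=1−0.11=0.89; AND[a·b] → w = 0.1780
Rules with consequent 'high': {R1, R2} → strengths 0.5360, 0.0977
Aggregate via t-conorm [a + b − a·b]: 0.5813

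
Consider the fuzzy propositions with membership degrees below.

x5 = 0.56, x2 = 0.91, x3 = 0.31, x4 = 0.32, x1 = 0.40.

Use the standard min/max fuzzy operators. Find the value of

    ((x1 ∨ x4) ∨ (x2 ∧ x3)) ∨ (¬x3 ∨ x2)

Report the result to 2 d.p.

0.91

x1 ∨ x4 = max(a, b) on (0.40, 0.32) = 0.40
x2 ∧ x3 = min(a, b) on (0.91, 0.31) = 0.31
(x1 ∨ x4) ∨ (x2 ∧ x3) = max(a, b) on (0.40, 0.31) = 0.40
¬x3 = 1 − 0.31 = 0.69
¬x3 ∨ x2 = max(a, b) on (0.69, 0.91) = 0.91
((x1 ∨ x4) ∨ (x2 ∧ x3)) ∨ (¬x3 ∨ x2) = max(a, b) on (0.40, 0.91) = 0.91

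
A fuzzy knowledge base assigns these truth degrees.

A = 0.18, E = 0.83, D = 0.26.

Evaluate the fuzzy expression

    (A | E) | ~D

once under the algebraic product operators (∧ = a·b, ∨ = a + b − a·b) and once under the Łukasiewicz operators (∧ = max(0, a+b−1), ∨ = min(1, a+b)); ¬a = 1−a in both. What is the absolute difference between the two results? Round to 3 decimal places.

Under algebraic product:
  A | E = a + b − a·b on (0.1800, 0.8300) = 0.8606
  ~D = 1 − 0.2600 = 0.7400
  (A | E) | ~D = a + b − a·b on (0.8606, 0.7400) = 0.9638
  → value = 0.9638
Under Łukasiewicz:
  A | E = min(1, a+b) on (0.18, 0.83) = 1.00
  ~D = 1 − 0.26 = 0.74
  (A | E) | ~D = min(1, a+b) on (1.00, 0.74) = 1.00
  → value = 1.0000
|0.9638 − 1.0000| = 0.036

0.036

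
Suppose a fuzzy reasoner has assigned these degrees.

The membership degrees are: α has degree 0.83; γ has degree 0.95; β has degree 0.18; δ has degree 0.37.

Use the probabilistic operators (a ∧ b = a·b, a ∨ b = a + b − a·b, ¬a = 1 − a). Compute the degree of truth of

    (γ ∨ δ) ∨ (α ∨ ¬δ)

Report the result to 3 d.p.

0.998

γ ∨ δ = a + b − a·b on (0.9500, 0.3700) = 0.9685
¬δ = 1 − 0.3700 = 0.6300
α ∨ ¬δ = a + b − a·b on (0.8300, 0.6300) = 0.9371
(γ ∨ δ) ∨ (α ∨ ¬δ) = a + b − a·b on (0.9685, 0.9371) = 0.9980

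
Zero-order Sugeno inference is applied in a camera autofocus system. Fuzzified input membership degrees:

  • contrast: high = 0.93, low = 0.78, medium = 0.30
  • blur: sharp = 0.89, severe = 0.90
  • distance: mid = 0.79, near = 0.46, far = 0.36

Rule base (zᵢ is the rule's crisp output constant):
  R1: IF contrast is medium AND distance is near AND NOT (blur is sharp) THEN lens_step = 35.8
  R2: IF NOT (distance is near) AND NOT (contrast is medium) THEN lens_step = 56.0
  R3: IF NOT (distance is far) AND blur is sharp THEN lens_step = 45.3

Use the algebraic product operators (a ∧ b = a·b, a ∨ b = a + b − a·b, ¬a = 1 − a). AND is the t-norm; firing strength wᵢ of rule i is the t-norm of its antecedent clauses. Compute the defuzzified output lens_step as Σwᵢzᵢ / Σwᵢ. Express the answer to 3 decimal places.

R1 (z=35.8): medium=0.30, near=0.46, ¬sharp=1−0.89=0.11; AND[a·b] → w = 0.0152
R2 (z=56.0): ¬near=1−0.46=0.54, ¬medium=1−0.30=0.70; AND[a·b] → w = 0.3780
R3 (z=45.3): ¬far=1−0.36=0.64, sharp=0.89; AND[a·b] → w = 0.5696
Weighted average = (0.0152·35.8 + 0.3780·56.0 + 0.5696·45.3) / (0.0152 + 0.3780 + 0.5696)
  = 47.5143 / 0.9628 = 49.351

49.351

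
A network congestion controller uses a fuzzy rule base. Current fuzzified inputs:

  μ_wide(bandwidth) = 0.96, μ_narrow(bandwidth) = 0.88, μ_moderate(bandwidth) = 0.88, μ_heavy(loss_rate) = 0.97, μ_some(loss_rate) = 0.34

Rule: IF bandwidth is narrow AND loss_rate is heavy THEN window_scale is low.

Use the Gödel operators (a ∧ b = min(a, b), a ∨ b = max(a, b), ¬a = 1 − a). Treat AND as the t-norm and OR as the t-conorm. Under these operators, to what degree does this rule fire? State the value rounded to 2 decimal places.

firing strength: narrow=0.88, heavy=0.97; AND[min(a, b)] → w = 0.88

0.88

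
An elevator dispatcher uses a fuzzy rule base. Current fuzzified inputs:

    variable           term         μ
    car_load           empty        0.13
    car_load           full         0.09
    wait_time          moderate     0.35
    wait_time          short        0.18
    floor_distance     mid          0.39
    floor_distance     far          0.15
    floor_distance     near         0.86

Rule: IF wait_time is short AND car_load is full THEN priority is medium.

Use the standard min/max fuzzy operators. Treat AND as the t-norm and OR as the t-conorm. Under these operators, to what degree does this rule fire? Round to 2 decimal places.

0.09

firing strength: short=0.18, full=0.09; AND[min(a, b)] → w = 0.09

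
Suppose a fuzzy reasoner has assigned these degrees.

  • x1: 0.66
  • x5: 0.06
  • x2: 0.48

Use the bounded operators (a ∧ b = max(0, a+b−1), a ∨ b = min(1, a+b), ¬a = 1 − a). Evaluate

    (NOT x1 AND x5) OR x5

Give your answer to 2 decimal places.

0.06

NOT x1 = 1 − 0.66 = 0.34
NOT x1 AND x5 = max(0, a+b−1) on (0.34, 0.06) = 0.00
(NOT x1 AND x5) OR x5 = min(1, a+b) on (0.00, 0.06) = 0.06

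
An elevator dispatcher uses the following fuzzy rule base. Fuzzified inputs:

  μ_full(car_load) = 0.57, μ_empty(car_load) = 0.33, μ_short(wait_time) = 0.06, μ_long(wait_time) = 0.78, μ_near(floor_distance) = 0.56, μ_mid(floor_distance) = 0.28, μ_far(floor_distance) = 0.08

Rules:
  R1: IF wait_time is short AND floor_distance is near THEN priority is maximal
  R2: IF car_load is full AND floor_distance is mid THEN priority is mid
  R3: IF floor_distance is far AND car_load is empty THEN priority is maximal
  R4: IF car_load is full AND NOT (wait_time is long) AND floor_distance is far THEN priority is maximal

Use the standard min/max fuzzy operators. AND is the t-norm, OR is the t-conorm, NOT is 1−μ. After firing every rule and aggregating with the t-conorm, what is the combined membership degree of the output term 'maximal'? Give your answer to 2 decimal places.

0.08

R1: short=0.06, near=0.56; AND[min(a, b)] → w = 0.06
R2: full=0.57, mid=0.28; AND[min(a, b)] → w = 0.28
R3: far=0.08, empty=0.33; AND[min(a, b)] → w = 0.08
R4: full=0.57, ¬long=1−0.78=0.22, far=0.08; AND[min(a, b)] → w = 0.08
Rules with consequent 'maximal': {R1, R3, R4} → strengths 0.06, 0.08, 0.08
Aggregate via t-conorm [max(a, b)]: 0.08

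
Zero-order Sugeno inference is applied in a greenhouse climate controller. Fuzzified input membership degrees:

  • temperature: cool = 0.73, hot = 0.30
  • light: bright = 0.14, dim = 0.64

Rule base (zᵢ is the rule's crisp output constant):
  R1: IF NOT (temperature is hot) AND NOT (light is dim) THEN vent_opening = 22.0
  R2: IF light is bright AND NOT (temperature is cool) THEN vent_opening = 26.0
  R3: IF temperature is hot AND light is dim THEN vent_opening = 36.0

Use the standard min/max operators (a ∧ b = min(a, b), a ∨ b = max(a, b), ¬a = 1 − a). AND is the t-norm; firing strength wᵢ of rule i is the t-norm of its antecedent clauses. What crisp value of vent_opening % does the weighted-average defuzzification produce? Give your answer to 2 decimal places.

27.95

R1 (z=22.0): ¬hot=1−0.30=0.70, ¬dim=1−0.64=0.36; AND[min(a, b)] → w = 0.36
R2 (z=26.0): bright=0.14, ¬cool=1−0.73=0.27; AND[min(a, b)] → w = 0.14
R3 (z=36.0): hot=0.30, dim=0.64; AND[min(a, b)] → w = 0.30
Weighted average = (0.36·22.0 + 0.14·26.0 + 0.30·36.0) / (0.36 + 0.14 + 0.30)
  = 22.3600 / 0.8000 = 27.95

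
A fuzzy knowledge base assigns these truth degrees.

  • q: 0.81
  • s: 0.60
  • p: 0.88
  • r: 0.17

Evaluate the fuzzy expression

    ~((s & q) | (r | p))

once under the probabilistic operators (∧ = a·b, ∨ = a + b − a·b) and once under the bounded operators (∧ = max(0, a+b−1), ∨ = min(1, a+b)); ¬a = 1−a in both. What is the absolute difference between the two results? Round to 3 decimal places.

Under probabilistic:
  s & q = a·b on (0.6000, 0.8100) = 0.4860
  r | p = a + b − a·b on (0.1700, 0.8800) = 0.9004
  (s & q) | (r | p) = a + b − a·b on (0.4860, 0.9004) = 0.9488
  ~((s & q) | (r | p)) = 1 − 0.9488 = 0.0512
  → value = 0.0512
Under bounded:
  s & q = max(0, a+b−1) on (0.60, 0.81) = 0.41
  r | p = min(1, a+b) on (0.17, 0.88) = 1.00
  (s & q) | (r | p) = min(1, a+b) on (0.41, 1.00) = 1.00
  ~((s & q) | (r | p)) = 1 − 1.00 = 0.00
  → value = 0.0000
|0.0512 − 0.0000| = 0.051

0.051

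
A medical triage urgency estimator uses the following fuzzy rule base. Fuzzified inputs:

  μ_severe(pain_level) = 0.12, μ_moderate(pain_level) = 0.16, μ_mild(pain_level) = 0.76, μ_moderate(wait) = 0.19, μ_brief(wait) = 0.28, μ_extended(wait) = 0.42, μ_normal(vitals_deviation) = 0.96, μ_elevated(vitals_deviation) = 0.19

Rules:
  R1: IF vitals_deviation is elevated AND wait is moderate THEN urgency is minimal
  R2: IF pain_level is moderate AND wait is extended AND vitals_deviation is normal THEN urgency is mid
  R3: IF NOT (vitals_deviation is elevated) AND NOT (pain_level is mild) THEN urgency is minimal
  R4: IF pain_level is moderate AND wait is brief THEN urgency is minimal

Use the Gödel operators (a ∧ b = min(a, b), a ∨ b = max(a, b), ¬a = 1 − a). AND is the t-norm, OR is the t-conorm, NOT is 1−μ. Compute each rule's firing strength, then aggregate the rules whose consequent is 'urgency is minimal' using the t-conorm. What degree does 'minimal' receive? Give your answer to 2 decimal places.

R1: elevated=0.19, moderate=0.19; AND[min(a, b)] → w = 0.19
R2: moderate=0.16, extended=0.42, normal=0.96; AND[min(a, b)] → w = 0.16
R3: ¬elevated=1−0.19=0.81, ¬mild=1−0.76=0.24; AND[min(a, b)] → w = 0.24
R4: moderate=0.16, brief=0.28; AND[min(a, b)] → w = 0.16
Rules with consequent 'minimal': {R1, R3, R4} → strengths 0.19, 0.24, 0.16
Aggregate via t-conorm [max(a, b)]: 0.24

0.24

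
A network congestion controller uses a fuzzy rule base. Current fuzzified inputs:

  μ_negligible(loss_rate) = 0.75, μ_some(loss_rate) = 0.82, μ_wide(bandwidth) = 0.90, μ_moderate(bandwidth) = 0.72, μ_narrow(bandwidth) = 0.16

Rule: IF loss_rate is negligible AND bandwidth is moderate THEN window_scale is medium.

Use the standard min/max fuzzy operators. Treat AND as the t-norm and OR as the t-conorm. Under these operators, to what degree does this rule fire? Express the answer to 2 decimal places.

0.72

firing strength: negligible=0.75, moderate=0.72; AND[min(a, b)] → w = 0.72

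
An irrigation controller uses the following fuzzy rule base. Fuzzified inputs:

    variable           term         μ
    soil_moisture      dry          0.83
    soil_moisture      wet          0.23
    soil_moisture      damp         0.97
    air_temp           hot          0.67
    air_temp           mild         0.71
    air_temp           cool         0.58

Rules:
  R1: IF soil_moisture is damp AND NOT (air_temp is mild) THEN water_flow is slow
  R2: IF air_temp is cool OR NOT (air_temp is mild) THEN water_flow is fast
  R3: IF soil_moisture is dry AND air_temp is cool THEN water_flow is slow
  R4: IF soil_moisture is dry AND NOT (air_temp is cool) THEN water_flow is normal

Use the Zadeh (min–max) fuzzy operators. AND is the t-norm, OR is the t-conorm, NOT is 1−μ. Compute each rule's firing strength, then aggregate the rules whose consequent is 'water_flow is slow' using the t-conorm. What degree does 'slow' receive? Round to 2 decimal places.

R1: damp=0.97, ¬mild=1−0.71=0.29; AND[min(a, b)] → w = 0.29
R2: cool=0.58, ¬mild=1−0.71=0.29; OR[max(a, b)] → w = 0.58
R3: dry=0.83, cool=0.58; AND[min(a, b)] → w = 0.58
R4: dry=0.83, ¬cool=1−0.58=0.42; AND[min(a, b)] → w = 0.42
Rules with consequent 'slow': {R1, R3} → strengths 0.29, 0.58
Aggregate via t-conorm [max(a, b)]: 0.58

0.58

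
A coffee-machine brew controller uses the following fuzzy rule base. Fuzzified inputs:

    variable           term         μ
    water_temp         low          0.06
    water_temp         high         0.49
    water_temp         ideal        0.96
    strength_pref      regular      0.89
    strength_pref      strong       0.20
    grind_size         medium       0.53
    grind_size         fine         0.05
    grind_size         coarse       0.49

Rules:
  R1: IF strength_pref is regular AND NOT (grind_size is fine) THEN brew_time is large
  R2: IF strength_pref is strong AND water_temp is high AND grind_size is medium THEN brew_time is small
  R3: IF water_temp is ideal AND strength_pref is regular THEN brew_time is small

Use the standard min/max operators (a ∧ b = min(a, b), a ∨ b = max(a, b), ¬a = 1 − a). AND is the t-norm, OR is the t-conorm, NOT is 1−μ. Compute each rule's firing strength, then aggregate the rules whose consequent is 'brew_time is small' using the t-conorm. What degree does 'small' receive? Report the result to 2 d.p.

0.89

R1: regular=0.89, ¬fine=1−0.05=0.95; AND[min(a, b)] → w = 0.89
R2: strong=0.20, high=0.49, medium=0.53; AND[min(a, b)] → w = 0.20
R3: ideal=0.96, regular=0.89; AND[min(a, b)] → w = 0.89
Rules with consequent 'small': {R2, R3} → strengths 0.20, 0.89
Aggregate via t-conorm [max(a, b)]: 0.89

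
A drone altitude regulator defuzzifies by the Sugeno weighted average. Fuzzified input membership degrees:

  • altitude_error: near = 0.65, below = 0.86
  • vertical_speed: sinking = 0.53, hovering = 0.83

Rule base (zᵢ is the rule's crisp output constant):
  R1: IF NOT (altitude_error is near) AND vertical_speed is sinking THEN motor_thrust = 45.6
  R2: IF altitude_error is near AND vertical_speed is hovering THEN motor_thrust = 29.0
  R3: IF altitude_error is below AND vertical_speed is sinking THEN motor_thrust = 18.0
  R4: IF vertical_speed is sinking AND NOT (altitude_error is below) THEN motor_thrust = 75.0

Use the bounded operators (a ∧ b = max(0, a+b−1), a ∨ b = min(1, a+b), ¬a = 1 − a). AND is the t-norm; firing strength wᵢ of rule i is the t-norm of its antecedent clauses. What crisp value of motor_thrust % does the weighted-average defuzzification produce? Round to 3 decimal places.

24.069

R1 (z=45.6): ¬near=1−0.65=0.35, sinking=0.53; AND[max(0, a+b−1)] → w = 0.00
R2 (z=29.0): near=0.65, hovering=0.83; AND[max(0, a+b−1)] → w = 0.48
R3 (z=18.0): below=0.86, sinking=0.53; AND[max(0, a+b−1)] → w = 0.39
R4 (z=75.0): sinking=0.53, ¬below=1−0.86=0.14; AND[max(0, a+b−1)] → w = 0.00
Weighted average = (0.00·45.6 + 0.48·29.0 + 0.39·18.0 + 0.00·75.0) / (0.00 + 0.48 + 0.39 + 0.00)
  = 20.9400 / 0.8700 = 24.069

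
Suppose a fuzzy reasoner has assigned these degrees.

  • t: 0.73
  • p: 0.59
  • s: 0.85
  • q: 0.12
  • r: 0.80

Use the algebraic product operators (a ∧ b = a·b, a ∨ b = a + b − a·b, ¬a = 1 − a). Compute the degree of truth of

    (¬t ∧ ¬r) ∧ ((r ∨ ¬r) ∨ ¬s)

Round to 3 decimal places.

¬t = 1 − 0.7300 = 0.2700
¬r = 1 − 0.8000 = 0.2000
¬t ∧ ¬r = a·b on (0.2700, 0.2000) = 0.0540
¬r = 1 − 0.8000 = 0.2000
r ∨ ¬r = a + b − a·b on (0.8000, 0.2000) = 0.8400
¬s = 1 − 0.8500 = 0.1500
(r ∨ ¬r) ∨ ¬s = a + b − a·b on (0.8400, 0.1500) = 0.8640
(¬t ∧ ¬r) ∧ ((r ∨ ¬r) ∨ ¬s) = a·b on (0.0540, 0.8640) = 0.0467

0.047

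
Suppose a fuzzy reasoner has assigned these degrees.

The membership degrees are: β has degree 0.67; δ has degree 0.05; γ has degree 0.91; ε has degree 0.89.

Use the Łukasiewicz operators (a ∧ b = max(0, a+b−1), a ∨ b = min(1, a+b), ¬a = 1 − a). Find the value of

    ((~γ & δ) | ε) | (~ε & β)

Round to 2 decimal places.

~γ = 1 − 0.91 = 0.09
~γ & δ = max(0, a+b−1) on (0.09, 0.05) = 0.00
(~γ & δ) | ε = min(1, a+b) on (0.00, 0.89) = 0.89
~ε = 1 − 0.89 = 0.11
~ε & β = max(0, a+b−1) on (0.11, 0.67) = 0.00
((~γ & δ) | ε) | (~ε & β) = min(1, a+b) on (0.89, 0.00) = 0.89

0.89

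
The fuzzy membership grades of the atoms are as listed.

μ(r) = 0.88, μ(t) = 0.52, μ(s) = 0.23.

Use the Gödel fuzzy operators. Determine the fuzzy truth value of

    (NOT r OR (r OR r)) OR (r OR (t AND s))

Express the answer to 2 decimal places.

0.88

NOT r = 1 − 0.88 = 0.12
r OR r = max(a, b) on (0.88, 0.88) = 0.88
NOT r OR (r OR r) = max(a, b) on (0.12, 0.88) = 0.88
t AND s = min(a, b) on (0.52, 0.23) = 0.23
r OR (t AND s) = max(a, b) on (0.88, 0.23) = 0.88
(NOT r OR (r OR r)) OR (r OR (t AND s)) = max(a, b) on (0.88, 0.88) = 0.88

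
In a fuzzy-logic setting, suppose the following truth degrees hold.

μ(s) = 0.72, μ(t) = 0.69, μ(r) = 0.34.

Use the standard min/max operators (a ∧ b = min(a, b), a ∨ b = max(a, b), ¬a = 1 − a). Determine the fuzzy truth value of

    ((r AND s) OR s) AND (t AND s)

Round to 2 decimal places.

0.69

r AND s = min(a, b) on (0.34, 0.72) = 0.34
(r AND s) OR s = max(a, b) on (0.34, 0.72) = 0.72
t AND s = min(a, b) on (0.69, 0.72) = 0.69
((r AND s) OR s) AND (t AND s) = min(a, b) on (0.72, 0.69) = 0.69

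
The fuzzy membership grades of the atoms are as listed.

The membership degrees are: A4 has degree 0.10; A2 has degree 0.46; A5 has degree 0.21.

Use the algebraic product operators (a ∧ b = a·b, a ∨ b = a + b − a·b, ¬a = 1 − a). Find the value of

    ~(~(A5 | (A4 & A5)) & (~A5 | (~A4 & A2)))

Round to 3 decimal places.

A4 & A5 = a·b on (0.1000, 0.2100) = 0.0210
A5 | (A4 & A5) = a + b − a·b on (0.2100, 0.0210) = 0.2266
~(A5 | (A4 & A5)) = 1 − 0.2266 = 0.7734
~A5 = 1 − 0.2100 = 0.7900
~A4 = 1 − 0.1000 = 0.9000
~A4 & A2 = a·b on (0.9000, 0.4600) = 0.4140
~A5 | (~A4 & A2) = a + b − a·b on (0.7900, 0.4140) = 0.8769
~(A5 | (A4 & A5)) & (~A5 | (~A4 & A2)) = a·b on (0.7734, 0.8769) = 0.6782
~(~(A5 | (A4 & A5)) & (~A5 | (~A4 & A2))) = 1 − 0.6782 = 0.3218

0.322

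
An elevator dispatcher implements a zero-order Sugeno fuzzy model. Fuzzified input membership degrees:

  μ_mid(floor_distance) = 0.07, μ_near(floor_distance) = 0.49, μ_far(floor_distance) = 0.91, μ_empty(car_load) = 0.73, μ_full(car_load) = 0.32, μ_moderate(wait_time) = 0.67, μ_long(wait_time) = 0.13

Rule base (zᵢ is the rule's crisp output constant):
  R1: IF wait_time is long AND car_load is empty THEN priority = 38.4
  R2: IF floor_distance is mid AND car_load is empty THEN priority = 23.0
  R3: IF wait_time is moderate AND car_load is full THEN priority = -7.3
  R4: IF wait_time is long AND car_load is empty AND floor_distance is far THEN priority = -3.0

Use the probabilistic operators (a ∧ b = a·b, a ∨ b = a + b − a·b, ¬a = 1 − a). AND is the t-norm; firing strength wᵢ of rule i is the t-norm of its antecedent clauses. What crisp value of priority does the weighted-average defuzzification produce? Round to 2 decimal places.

6.70

R1 (z=38.4): long=0.13, empty=0.73; AND[a·b] → w = 0.0949
R2 (z=23.0): mid=0.07, empty=0.73; AND[a·b] → w = 0.0511
R3 (z=-7.3): moderate=0.67, full=0.32; AND[a·b] → w = 0.2144
R4 (z=-3.0): long=0.13, empty=0.73, far=0.91; AND[a·b] → w = 0.0864
Weighted average = (0.0949·38.4 + 0.0511·23.0 + 0.2144·-7.3 + 0.0864·-3.0) / (0.0949 + 0.0511 + 0.2144 + 0.0864)
  = 2.9953 / 0.4468 = 6.70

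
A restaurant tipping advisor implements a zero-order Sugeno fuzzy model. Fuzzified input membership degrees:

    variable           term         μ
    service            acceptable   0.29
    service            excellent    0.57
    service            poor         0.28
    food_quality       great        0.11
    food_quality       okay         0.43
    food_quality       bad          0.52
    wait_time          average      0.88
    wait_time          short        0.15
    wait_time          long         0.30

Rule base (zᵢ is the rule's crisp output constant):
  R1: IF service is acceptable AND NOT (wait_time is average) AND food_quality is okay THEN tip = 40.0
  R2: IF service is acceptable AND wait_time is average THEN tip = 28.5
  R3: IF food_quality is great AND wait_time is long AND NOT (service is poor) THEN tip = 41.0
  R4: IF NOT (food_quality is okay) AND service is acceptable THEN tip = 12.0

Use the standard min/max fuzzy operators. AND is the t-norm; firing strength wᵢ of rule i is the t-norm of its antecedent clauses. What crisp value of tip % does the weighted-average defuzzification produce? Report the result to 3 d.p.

25.994

R1 (z=40.0): acceptable=0.29, ¬average=1−0.88=0.12, okay=0.43; AND[min(a, b)] → w = 0.12
R2 (z=28.5): acceptable=0.29, average=0.88; AND[min(a, b)] → w = 0.29
R3 (z=41.0): great=0.11, long=0.30, ¬poor=1−0.28=0.72; AND[min(a, b)] → w = 0.11
R4 (z=12.0): ¬okay=1−0.43=0.57, acceptable=0.29; AND[min(a, b)] → w = 0.29
Weighted average = (0.12·40.0 + 0.29·28.5 + 0.11·41.0 + 0.29·12.0) / (0.12 + 0.29 + 0.11 + 0.29)
  = 21.0550 / 0.8100 = 25.994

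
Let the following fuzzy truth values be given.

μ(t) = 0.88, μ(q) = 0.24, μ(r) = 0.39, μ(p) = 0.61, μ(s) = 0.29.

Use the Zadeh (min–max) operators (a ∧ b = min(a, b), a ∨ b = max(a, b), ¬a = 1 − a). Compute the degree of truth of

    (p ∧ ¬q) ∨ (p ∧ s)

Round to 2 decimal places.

0.61

¬q = 1 − 0.24 = 0.76
p ∧ ¬q = min(a, b) on (0.61, 0.76) = 0.61
p ∧ s = min(a, b) on (0.61, 0.29) = 0.29
(p ∧ ¬q) ∨ (p ∧ s) = max(a, b) on (0.61, 0.29) = 0.61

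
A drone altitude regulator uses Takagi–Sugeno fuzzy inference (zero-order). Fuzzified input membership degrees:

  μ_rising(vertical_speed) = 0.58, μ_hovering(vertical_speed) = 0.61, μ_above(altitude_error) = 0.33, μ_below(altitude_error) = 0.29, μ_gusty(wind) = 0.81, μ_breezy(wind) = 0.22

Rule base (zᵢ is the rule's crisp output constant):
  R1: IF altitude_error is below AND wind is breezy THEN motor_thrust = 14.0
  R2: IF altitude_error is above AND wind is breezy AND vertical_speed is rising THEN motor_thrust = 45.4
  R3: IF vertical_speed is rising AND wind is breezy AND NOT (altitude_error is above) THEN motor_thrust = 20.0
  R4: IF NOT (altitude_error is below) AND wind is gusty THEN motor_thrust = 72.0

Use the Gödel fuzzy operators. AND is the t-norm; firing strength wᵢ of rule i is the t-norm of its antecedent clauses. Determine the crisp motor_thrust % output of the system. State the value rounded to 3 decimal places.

50.064

R1 (z=14.0): below=0.29, breezy=0.22; AND[min(a, b)] → w = 0.22
R2 (z=45.4): above=0.33, breezy=0.22, rising=0.58; AND[min(a, b)] → w = 0.22
R3 (z=20.0): rising=0.58, breezy=0.22, ¬above=1−0.33=0.67; AND[min(a, b)] → w = 0.22
R4 (z=72.0): ¬below=1−0.29=0.71, gusty=0.81; AND[min(a, b)] → w = 0.71
Weighted average = (0.22·14.0 + 0.22·45.4 + 0.22·20.0 + 0.71·72.0) / (0.22 + 0.22 + 0.22 + 0.71)
  = 68.5880 / 1.3700 = 50.064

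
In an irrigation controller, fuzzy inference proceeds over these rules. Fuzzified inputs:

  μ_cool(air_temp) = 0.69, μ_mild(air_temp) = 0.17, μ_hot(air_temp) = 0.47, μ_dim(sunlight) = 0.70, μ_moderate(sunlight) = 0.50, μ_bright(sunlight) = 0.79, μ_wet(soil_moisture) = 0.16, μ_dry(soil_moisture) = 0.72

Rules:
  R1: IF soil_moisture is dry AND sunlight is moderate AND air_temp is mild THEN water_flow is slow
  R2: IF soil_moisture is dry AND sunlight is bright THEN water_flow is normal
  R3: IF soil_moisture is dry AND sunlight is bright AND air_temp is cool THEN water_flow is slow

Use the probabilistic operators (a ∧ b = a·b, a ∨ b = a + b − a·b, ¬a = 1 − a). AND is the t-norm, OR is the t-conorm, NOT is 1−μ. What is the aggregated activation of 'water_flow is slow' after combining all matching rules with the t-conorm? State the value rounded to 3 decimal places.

R1: dry=0.72, moderate=0.50, mild=0.17; AND[a·b] → w = 0.0612
R2: dry=0.72, bright=0.79; AND[a·b] → w = 0.5688
R3: dry=0.72, bright=0.79, cool=0.69; AND[a·b] → w = 0.3925
Rules with consequent 'slow': {R1, R3} → strengths 0.0612, 0.3925
Aggregate via t-conorm [a + b − a·b]: 0.4297

0.430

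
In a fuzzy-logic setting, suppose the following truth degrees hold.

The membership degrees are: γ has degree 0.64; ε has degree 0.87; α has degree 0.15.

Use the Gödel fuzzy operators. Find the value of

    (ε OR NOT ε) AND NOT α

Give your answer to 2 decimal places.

0.85

NOT ε = 1 − 0.87 = 0.13
ε OR NOT ε = max(a, b) on (0.87, 0.13) = 0.87
NOT α = 1 − 0.15 = 0.85
(ε OR NOT ε) AND NOT α = min(a, b) on (0.87, 0.85) = 0.85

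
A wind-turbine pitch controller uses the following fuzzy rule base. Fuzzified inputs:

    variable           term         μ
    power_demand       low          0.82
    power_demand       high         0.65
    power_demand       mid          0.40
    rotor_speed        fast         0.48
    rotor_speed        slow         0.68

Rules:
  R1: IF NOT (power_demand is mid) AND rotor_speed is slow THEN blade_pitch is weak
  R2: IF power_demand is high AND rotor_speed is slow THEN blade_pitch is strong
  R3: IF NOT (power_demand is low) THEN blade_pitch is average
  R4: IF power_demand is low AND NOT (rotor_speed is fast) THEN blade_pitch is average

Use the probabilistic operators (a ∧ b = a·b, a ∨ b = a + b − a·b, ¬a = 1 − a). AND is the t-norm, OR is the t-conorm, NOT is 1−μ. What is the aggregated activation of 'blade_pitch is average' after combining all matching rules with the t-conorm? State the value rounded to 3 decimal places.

0.530

R1: ¬mid=1−0.40=0.60, slow=0.68; AND[a·b] → w = 0.4080
R2: high=0.65, slow=0.68; AND[a·b] → w = 0.4420
R3: ¬low=1−0.82=0.18 → w = 0.1800
R4: low=0.82, ¬fast=1−0.48=0.52; AND[a·b] → w = 0.4264
Rules with consequent 'average': {R3, R4} → strengths 0.1800, 0.4264
Aggregate via t-conorm [a + b − a·b]: 0.5296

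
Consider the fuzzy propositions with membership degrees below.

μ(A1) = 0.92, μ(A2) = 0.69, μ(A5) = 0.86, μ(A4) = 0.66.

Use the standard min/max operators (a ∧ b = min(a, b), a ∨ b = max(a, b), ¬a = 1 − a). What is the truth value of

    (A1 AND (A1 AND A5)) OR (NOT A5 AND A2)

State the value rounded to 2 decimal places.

A1 AND A5 = min(a, b) on (0.92, 0.86) = 0.86
A1 AND (A1 AND A5) = min(a, b) on (0.92, 0.86) = 0.86
NOT A5 = 1 − 0.86 = 0.14
NOT A5 AND A2 = min(a, b) on (0.14, 0.69) = 0.14
(A1 AND (A1 AND A5)) OR (NOT A5 AND A2) = max(a, b) on (0.86, 0.14) = 0.86

0.86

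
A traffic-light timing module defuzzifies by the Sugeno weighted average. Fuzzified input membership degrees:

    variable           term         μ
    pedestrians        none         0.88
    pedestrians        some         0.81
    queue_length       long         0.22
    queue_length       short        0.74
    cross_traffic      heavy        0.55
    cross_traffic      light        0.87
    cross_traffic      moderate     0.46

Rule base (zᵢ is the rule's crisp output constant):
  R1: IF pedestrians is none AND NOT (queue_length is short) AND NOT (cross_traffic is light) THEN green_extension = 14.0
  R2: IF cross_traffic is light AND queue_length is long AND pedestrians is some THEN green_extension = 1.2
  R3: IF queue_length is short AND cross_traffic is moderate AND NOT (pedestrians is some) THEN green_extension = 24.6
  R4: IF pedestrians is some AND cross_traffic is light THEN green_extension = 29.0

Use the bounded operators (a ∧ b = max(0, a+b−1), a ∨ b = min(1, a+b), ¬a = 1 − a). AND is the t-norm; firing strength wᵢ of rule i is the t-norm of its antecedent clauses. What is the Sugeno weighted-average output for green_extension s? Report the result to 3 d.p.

R1 (z=14.0): none=0.88, ¬short=1−0.74=0.26, ¬light=1−0.87=0.13; AND[max(0, a+b−1)] → w = 0.00
R2 (z=1.2): light=0.87, long=0.22, some=0.81; AND[max(0, a+b−1)] → w = 0.00
R3 (z=24.6): short=0.74, moderate=0.46, ¬some=1−0.81=0.19; AND[max(0, a+b−1)] → w = 0.00
R4 (z=29.0): some=0.81, light=0.87; AND[max(0, a+b−1)] → w = 0.68
Weighted average = (0.00·14.0 + 0.00·1.2 + 0.00·24.6 + 0.68·29.0) / (0.00 + 0.00 + 0.00 + 0.68)
  = 19.7200 / 0.6800 = 29.000

29.000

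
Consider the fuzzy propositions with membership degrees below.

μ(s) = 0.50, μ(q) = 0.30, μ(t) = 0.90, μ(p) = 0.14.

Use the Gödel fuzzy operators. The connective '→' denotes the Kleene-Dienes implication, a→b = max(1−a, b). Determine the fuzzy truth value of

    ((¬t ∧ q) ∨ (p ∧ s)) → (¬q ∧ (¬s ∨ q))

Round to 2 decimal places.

0.86

¬t = 1 − 0.90 = 0.10
¬t ∧ q = min(a, b) on (0.10, 0.30) = 0.10
p ∧ s = min(a, b) on (0.14, 0.50) = 0.14
(¬t ∧ q) ∨ (p ∧ s) = max(a, b) on (0.10, 0.14) = 0.14
¬q = 1 − 0.30 = 0.70
¬s = 1 − 0.50 = 0.50
¬s ∨ q = max(a, b) on (0.50, 0.30) = 0.50
¬q ∧ (¬s ∨ q) = min(a, b) on (0.70, 0.50) = 0.50
((¬t ∧ q) ∨ (p ∧ s)) → (¬q ∧ (¬s ∨ q))  [Kleene-Dienes: max(1−a, b)] with a=0.14, b=0.50 → 0.86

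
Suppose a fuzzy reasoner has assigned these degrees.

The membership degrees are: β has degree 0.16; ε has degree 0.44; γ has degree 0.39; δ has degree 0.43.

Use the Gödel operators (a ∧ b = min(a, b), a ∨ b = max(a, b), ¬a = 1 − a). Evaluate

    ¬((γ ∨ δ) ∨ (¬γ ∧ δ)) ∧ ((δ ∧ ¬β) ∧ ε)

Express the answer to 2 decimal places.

γ ∨ δ = max(a, b) on (0.39, 0.43) = 0.43
¬γ = 1 − 0.39 = 0.61
¬γ ∧ δ = min(a, b) on (0.61, 0.43) = 0.43
(γ ∨ δ) ∨ (¬γ ∧ δ) = max(a, b) on (0.43, 0.43) = 0.43
¬((γ ∨ δ) ∨ (¬γ ∧ δ)) = 1 − 0.43 = 0.57
¬β = 1 − 0.16 = 0.84
δ ∧ ¬β = min(a, b) on (0.43, 0.84) = 0.43
(δ ∧ ¬β) ∧ ε = min(a, b) on (0.43, 0.44) = 0.43
¬((γ ∨ δ) ∨ (¬γ ∧ δ)) ∧ ((δ ∧ ¬β) ∧ ε) = min(a, b) on (0.57, 0.43) = 0.43

0.43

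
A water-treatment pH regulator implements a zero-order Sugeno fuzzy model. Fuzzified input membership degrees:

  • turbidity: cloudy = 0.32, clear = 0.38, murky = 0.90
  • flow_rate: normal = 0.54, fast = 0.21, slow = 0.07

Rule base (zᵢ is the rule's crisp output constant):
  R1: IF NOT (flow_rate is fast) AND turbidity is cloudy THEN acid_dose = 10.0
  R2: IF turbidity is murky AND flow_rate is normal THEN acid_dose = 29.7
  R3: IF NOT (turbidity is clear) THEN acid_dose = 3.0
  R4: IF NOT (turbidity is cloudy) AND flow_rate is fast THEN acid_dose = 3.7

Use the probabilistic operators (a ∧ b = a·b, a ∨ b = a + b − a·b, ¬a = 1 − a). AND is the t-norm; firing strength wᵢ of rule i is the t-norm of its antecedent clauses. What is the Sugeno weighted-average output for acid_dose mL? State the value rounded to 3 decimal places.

R1 (z=10.0): ¬fast=1−0.21=0.79, cloudy=0.32; AND[a·b] → w = 0.2528
R2 (z=29.7): murky=0.90, normal=0.54; AND[a·b] → w = 0.4860
R3 (z=3.0): ¬clear=1−0.38=0.62 → w = 0.6200
R4 (z=3.7): ¬cloudy=1−0.32=0.68, fast=0.21; AND[a·b] → w = 0.1428
Weighted average = (0.2528·10.0 + 0.4860·29.7 + 0.6200·3.0 + 0.1428·3.7) / (0.2528 + 0.4860 + 0.6200 + 0.1428)
  = 19.3506 / 1.5016 = 12.887

12.887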